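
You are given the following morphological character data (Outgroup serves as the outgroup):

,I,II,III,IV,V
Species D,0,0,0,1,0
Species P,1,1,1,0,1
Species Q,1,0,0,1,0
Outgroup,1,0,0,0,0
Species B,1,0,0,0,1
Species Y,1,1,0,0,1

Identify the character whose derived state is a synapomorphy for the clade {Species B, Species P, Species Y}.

V

Character polarity is set by the outgroup: the derived state is whichever differs from the outgroup's state, so for I the derived state is '0', and for the remaining characters it is '1'.
I: derived state '0' in Species D only — an autapomorphy, so it tells us nothing about relationships among taxa.
II: derived state '1' in Species P and Species Y only — synapomorphy for {Species P, Species Y}.
III (derived state '1') is unique to Species P (autapomorphy; uninformative for grouping).
Only Species D and Species Q show the derived state '1' for IV, supporting them as a clade.
V (derived state '1') is shared by Species B, Species P, and Species Y — a synapomorphy uniting that clade.
Most parsimonious ingroup topology: ((Species Q,Species D),((Species Y,Species P),Species B)).
The clade {Species B, Species P, Species Y} is supported by V: its derived state '1' occurs in exactly those taxa and in no other taxon (including the outgroup).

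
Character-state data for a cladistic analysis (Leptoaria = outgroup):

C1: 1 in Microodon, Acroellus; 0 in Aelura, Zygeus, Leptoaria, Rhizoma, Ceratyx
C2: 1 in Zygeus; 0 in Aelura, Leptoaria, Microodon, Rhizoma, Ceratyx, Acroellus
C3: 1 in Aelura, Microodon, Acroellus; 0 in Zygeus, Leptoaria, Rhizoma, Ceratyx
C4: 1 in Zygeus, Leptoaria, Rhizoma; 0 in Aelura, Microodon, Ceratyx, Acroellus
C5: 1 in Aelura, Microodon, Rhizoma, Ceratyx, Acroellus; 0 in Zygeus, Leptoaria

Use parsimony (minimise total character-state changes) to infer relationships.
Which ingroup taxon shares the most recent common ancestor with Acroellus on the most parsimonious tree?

Character polarity is set by the outgroup: the derived state is whichever differs from the outgroup's state, so for C4 the derived state is '0', and for the remaining characters it is '1'.
Only Acroellus and Microodon show the derived state '1' for C1, supporting them as a clade.
C2: derived state '1' in Zygeus only — an autapomorphy, so it tells us nothing about relationships among taxa.
C3: derived state '1' in Acroellus, Aelura, and Microodon only — synapomorphy for {Acroellus, Aelura, Microodon}.
C4: derived state '0' in Acroellus, Aelura, Ceratyx, and Microodon only — synapomorphy for {Acroellus, Aelura, Ceratyx, Microodon}.
C5: derived state '1' in Acroellus, Aelura, Ceratyx, Microodon, and Rhizoma only — synapomorphy for {Acroellus, Aelura, Ceratyx, Microodon, Rhizoma}.
Most parsimonious ingroup topology: (Zygeus,((Ceratyx,((Acroellus,Microodon),Aelura)),Rhizoma)).
Acroellus and Microodon form a cherry on this tree, so they are sister taxa.

Microodon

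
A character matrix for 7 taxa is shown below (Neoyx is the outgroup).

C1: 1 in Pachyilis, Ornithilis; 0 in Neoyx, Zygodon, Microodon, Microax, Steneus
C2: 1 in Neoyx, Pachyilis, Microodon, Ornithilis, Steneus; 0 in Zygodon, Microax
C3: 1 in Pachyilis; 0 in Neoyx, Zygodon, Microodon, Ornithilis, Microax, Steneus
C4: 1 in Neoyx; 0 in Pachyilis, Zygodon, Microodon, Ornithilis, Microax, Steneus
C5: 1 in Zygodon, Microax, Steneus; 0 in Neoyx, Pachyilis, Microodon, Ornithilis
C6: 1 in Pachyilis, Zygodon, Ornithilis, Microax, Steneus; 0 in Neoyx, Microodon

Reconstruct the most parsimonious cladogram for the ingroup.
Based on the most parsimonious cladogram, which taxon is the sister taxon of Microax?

Zygodon

Character polarity is set by the outgroup: the derived state is whichever differs from the outgroup's state, so for C2, C4 the derived state is '0', and for the remaining characters it is '1'.
C1 (derived state '1') is shared by Ornithilis and Pachyilis — a synapomorphy uniting that clade.
Only Microax and Zygodon show the derived state '0' for C2, supporting them as a clade.
C3: derived state '1' in Pachyilis only — an autapomorphy, so it tells us nothing about relationships among taxa.
All ingroup taxa share the derived state '0' for C4; it defines the ingroup but does not resolve relationships within it.
C5 (derived state '1') is shared by Microax, Steneus, and Zygodon — a synapomorphy uniting that clade.
C6 (derived state '1') is shared by Microax, Ornithilis, Pachyilis, Steneus, and Zygodon — a synapomorphy uniting that clade.
Most parsimonious ingroup topology: (((Pachyilis,Ornithilis),((Zygodon,Microax),Steneus)),Microodon).
Microax and Zygodon form a cherry on this tree, so they are sister taxa.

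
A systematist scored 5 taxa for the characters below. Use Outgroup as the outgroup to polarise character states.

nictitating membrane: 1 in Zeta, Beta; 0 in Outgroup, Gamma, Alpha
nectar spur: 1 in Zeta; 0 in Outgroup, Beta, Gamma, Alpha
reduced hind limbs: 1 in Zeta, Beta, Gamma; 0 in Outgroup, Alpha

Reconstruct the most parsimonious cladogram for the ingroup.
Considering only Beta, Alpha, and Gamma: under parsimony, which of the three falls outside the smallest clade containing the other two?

Alpha

The outgroup has state '0' for every character, so '1' is the derived state throughout.
nictitating membrane (derived state '1') is shared by Beta and Zeta — a synapomorphy uniting that clade.
nectar spur: derived state '1' in Zeta only — an autapomorphy, so it tells us nothing about relationships among taxa.
Only Beta, Gamma, and Zeta show the derived state '1' for reduced hind limbs, supporting them as a clade.
Most parsimonious ingroup topology: (((Zeta,Beta),Gamma),Alpha).
Beta and Gamma share a more recent common ancestor with each other than either does with Alpha, so Alpha is the least closely related of the three.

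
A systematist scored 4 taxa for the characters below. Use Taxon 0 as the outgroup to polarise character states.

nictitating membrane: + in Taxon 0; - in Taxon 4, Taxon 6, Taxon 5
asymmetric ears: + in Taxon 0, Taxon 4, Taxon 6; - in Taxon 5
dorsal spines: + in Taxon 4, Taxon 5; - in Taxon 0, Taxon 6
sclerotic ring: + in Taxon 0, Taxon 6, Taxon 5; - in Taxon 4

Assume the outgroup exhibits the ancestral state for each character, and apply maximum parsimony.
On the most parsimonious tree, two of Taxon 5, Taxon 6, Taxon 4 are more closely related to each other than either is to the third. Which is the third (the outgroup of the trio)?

Character polarity is set by the outgroup: the derived state is whichever differs from the outgroup's state, so for nictitating membrane, asymmetric ears, sclerotic ring the derived state is '-', and for the remaining characters it is '+'.
nictitating membrane (derived state '-') is shared by all ingroup taxa — unites the whole ingroup.
asymmetric ears: derived state '-' in Taxon 5 only — an autapomorphy, so it tells us nothing about relationships among taxa.
dorsal spines (derived state '+') is shared by Taxon 4 and Taxon 5 — a synapomorphy uniting that clade.
sclerotic ring (derived state '-') is unique to Taxon 4 (autapomorphy; uninformative for grouping).
Most parsimonious ingroup topology: ((Taxon 4,Taxon 5),Taxon 6).
Taxon 4 and Taxon 5 share a more recent common ancestor with each other than either does with Taxon 6, so Taxon 6 is the least closely related of the three.

Taxon 6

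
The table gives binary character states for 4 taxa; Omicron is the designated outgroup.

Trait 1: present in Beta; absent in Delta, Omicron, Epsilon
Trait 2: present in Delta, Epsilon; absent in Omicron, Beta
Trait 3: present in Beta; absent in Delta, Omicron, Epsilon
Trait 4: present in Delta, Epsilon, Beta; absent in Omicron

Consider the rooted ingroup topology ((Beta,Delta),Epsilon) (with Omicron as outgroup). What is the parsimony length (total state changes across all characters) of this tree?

5

Map each character onto ((Beta,Delta),Epsilon) (rooted by Omicron) and count the minimum state changes it requires (Fitch parsimony):
Trait 1: 1; Trait 2: 2; Trait 3: 1; Trait 4: 1.
Total tree length = 5.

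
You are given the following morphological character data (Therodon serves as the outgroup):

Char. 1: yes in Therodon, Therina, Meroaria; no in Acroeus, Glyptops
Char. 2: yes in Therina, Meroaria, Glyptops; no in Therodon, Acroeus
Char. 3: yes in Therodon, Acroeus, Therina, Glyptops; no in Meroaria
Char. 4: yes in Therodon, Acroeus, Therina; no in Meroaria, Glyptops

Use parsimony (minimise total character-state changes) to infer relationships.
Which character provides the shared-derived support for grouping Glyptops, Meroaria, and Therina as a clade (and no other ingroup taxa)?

Char. 2

Character polarity is set by the outgroup: the derived state is whichever differs from the outgroup's state, so for Char. 1, Char. 3, Char. 4 the derived state is 'no', and for the remaining characters it is 'yes'.
Char. 1 groups Acroeus and Glyptops, which is incompatible with the clades supported by the remaining characters; treating it as convergent (homoplasy) costs fewer steps than any alternative tree.
Only Glyptops, Meroaria, and Therina show the derived state 'yes' for Char. 2, supporting them as a clade.
Char. 3 (derived state 'no') is unique to Meroaria (autapomorphy; uninformative for grouping).
Char. 4: derived state 'no' in Glyptops and Meroaria only — synapomorphy for {Glyptops, Meroaria}.
Most parsimonious ingroup topology: (Acroeus,(Therina,(Meroaria,Glyptops))).
The clade {Glyptops, Meroaria, Therina} is supported by Char. 2: its derived state 'yes' occurs in exactly those taxa and in no other taxon (including the outgroup).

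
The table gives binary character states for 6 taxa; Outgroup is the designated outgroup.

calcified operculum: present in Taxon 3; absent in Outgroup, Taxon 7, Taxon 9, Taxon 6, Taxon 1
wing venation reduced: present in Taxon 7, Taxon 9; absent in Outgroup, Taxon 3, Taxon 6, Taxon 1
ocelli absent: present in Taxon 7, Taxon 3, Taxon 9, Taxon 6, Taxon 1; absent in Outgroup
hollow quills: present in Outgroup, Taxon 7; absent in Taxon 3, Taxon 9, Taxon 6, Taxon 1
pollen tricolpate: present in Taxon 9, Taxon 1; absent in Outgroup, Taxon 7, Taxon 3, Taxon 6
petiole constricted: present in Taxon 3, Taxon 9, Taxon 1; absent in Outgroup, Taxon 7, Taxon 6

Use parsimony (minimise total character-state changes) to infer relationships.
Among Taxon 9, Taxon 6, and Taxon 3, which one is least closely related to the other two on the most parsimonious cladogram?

Taxon 6

Character polarity is set by the outgroup: the derived state is whichever differs from the outgroup's state, so for hollow quills the derived state is 'absent', and for the remaining characters it is 'present'.
calcified operculum (derived state 'present') is unique to Taxon 3 (autapomorphy; uninformative for grouping).
wing venation reduced (state 'present') occurs in Taxon 7 and Taxon 9 but conflicts with the nesting implied by the other characters — most parsimoniously interpreted as homoplasy.
ocelli absent (derived state 'present') is shared by all ingroup taxa — unites the whole ingroup.
Only Taxon 1, Taxon 3, Taxon 6, and Taxon 9 show the derived state 'absent' for hollow quills, supporting them as a clade.
pollen tricolpate: derived state 'present' in Taxon 1 and Taxon 9 only — synapomorphy for {Taxon 1, Taxon 9}.
Only Taxon 1, Taxon 3, and Taxon 9 show the derived state 'present' for petiole constricted, supporting them as a clade.
Most parsimonious ingroup topology: (Taxon 7,((Taxon 3,(Taxon 9,Taxon 1)),Taxon 6)).
Taxon 9 and Taxon 3 share a more recent common ancestor with each other than either does with Taxon 6, so Taxon 6 is the least closely related of the three.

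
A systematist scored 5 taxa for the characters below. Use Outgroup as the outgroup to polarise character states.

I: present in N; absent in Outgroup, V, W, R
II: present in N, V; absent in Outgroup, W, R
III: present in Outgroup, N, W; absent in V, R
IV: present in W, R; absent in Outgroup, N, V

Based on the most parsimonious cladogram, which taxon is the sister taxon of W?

Character polarity is set by the outgroup: the derived state is whichever differs from the outgroup's state, so for III the derived state is 'absent', and for the remaining characters it is 'present'.
I: derived state 'present' in N only — an autapomorphy, so it tells us nothing about relationships among taxa.
II: derived state 'present' in N and V only — synapomorphy for {N, V}.
III groups R and V, which is incompatible with the clades supported by the remaining characters; treating it as convergent (homoplasy) costs fewer steps than any alternative tree.
IV (derived state 'present') is shared by R and W — a synapomorphy uniting that clade.
Most parsimonious ingroup topology: ((N,V),(W,R)).
W and R form a cherry on this tree, so they are sister taxa.

R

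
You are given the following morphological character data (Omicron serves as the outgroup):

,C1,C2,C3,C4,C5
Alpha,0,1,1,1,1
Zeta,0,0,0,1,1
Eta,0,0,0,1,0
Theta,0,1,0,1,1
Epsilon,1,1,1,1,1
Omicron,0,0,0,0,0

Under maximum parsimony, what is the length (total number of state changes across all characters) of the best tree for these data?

The outgroup has state '0' for every character, so '1' is the derived state throughout.
C1: derived state '1' in Epsilon only — an autapomorphy, so it tells us nothing about relationships among taxa.
C2 (derived state '1') is shared by Alpha, Epsilon, and Theta — a synapomorphy uniting that clade.
C3 (derived state '1') is shared by Alpha and Epsilon — a synapomorphy uniting that clade.
All ingroup taxa share the derived state '1' for C4; it defines the ingroup but does not resolve relationships within it.
Only Alpha, Epsilon, Theta, and Zeta show the derived state '1' for C5, supporting them as a clade.
Most parsimonious ingroup topology: (((Theta,(Alpha,Epsilon)),Zeta),Eta).
Changes per character on this tree: C1: 1; C2: 1; C3: 1; C4: 1; C5: 1.
Total = 5.

5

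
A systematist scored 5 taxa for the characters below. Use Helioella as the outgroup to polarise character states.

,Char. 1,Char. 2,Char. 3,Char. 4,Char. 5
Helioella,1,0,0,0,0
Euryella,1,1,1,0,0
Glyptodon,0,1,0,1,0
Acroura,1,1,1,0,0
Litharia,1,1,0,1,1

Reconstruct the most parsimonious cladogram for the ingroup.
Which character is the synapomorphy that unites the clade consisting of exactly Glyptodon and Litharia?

Character polarity is set by the outgroup: the derived state is whichever differs from the outgroup's state, so for Char. 1 the derived state is '0', and for the remaining characters it is '1'.
Char. 1 (derived state '0') is unique to Glyptodon (autapomorphy; uninformative for grouping).
All ingroup taxa share the derived state '1' for Char. 2; it defines the ingroup but does not resolve relationships within it.
Char. 3: derived state '1' in Acroura and Euryella only — synapomorphy for {Acroura, Euryella}.
Char. 4 (derived state '1') is shared by Glyptodon and Litharia — a synapomorphy uniting that clade.
Char. 5 (derived state '1') is unique to Litharia (autapomorphy; uninformative for grouping).
Most parsimonious ingroup topology: ((Euryella,Acroura),(Glyptodon,Litharia)).
The clade {Glyptodon, Litharia} is supported by Char. 4: its derived state '1' occurs in exactly those taxa and in no other taxon (including the outgroup).

Char. 4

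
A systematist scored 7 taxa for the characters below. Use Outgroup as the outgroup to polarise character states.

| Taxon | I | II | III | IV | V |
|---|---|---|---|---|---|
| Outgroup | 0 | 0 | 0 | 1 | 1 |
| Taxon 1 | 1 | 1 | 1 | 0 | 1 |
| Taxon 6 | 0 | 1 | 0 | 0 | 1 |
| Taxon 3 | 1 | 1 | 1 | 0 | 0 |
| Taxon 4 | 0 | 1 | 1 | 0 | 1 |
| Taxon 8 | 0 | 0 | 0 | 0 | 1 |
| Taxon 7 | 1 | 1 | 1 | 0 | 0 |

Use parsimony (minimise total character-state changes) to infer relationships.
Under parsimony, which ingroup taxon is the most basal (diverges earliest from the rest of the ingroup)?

Character polarity is set by the outgroup: the derived state is whichever differs from the outgroup's state, so for IV, V the derived state is '0', and for the remaining characters it is '1'.
Only Taxon 1, Taxon 3, and Taxon 7 show the derived state '1' for I, supporting them as a clade.
II: derived state '1' in Taxon 1, Taxon 3, Taxon 4, Taxon 6, and Taxon 7 only — synapomorphy for {Taxon 1, Taxon 3, Taxon 4, Taxon 6, Taxon 7}.
III: derived state '1' in Taxon 1, Taxon 3, Taxon 4, and Taxon 7 only — synapomorphy for {Taxon 1, Taxon 3, Taxon 4, Taxon 7}.
All ingroup taxa share the derived state '0' for IV; it defines the ingroup but does not resolve relationships within it.
V: derived state '0' in Taxon 3 and Taxon 7 only — synapomorphy for {Taxon 3, Taxon 7}.
Most parsimonious ingroup topology: ((((Taxon 1,(Taxon 3,Taxon 7)),Taxon 4),Taxon 6),Taxon 8).
Taxon 8 is sister to the clade containing all other ingroup taxa, so it is the earliest-diverging (most basal) ingroup lineage.

Taxon 8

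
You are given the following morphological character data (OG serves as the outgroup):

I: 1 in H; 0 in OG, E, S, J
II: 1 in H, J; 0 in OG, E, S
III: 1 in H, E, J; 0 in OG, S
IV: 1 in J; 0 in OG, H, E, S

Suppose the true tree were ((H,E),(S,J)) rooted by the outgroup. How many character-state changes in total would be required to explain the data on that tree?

6

Map each character onto ((H,E),(S,J)) (rooted by OG) and count the minimum state changes it requires (Fitch parsimony):
I: 1; II: 2; III: 2; IV: 1.
Total tree length = 6.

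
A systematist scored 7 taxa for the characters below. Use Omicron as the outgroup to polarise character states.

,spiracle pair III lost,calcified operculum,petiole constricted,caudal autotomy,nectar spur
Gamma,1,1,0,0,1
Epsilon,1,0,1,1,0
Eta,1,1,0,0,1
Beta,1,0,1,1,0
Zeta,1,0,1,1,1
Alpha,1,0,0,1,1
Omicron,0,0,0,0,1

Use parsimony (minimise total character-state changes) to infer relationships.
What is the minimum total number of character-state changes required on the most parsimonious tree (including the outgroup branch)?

5

Character polarity is set by the outgroup: the derived state is whichever differs from the outgroup's state, so for nectar spur the derived state is '0', and for the remaining characters it is '1'.
spiracle pair III lost (derived state '1') is shared by all ingroup taxa — unites the whole ingroup.
Only Eta and Gamma show the derived state '1' for calcified operculum, supporting them as a clade.
petiole constricted: derived state '1' in Beta, Epsilon, and Zeta only — synapomorphy for {Beta, Epsilon, Zeta}.
caudal autotomy (derived state '1') is shared by Alpha, Beta, Epsilon, and Zeta — a synapomorphy uniting that clade.
nectar spur (derived state '0') is shared by Beta and Epsilon — a synapomorphy uniting that clade.
Most parsimonious ingroup topology: ((Eta,Gamma),(((Epsilon,Beta),Zeta),Alpha)).
Changes per character on this tree: spiracle pair III lost: 1; calcified operculum: 1; petiole constricted: 1; caudal autotomy: 1; nectar spur: 1.
Total = 5.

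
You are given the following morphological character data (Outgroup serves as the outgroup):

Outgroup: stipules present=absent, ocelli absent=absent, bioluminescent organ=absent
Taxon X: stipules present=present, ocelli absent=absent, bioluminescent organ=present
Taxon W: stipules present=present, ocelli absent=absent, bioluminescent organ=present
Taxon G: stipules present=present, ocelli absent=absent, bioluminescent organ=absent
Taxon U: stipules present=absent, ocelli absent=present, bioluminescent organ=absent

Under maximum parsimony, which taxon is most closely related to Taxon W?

The outgroup has state 'absent' for every character, so 'present' is the derived state throughout.
Only Taxon G, Taxon W, and Taxon X show the derived state 'present' for stipules present, supporting them as a clade.
ocelli absent: derived state 'present' in Taxon U only — an autapomorphy, so it tells us nothing about relationships among taxa.
bioluminescent organ (derived state 'present') is shared by Taxon W and Taxon X — a synapomorphy uniting that clade.
Most parsimonious ingroup topology: ((Taxon G,(Taxon W,Taxon X)),Taxon U).
Taxon W and Taxon X form a cherry on this tree, so they are sister taxa.

Taxon X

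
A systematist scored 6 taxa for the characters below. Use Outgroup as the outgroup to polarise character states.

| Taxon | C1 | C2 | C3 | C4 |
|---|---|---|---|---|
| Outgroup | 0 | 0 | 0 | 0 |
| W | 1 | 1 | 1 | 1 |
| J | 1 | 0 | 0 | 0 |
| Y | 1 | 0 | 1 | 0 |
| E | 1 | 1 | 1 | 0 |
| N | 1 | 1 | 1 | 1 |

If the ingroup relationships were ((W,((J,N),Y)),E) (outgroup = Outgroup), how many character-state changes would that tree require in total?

8

Map each character onto ((W,((J,N),Y)),E) (rooted by Outgroup) and count the minimum state changes it requires (Fitch parsimony):
C1: 1; C2: 3; C3: 2; C4: 2.
Total tree length = 8.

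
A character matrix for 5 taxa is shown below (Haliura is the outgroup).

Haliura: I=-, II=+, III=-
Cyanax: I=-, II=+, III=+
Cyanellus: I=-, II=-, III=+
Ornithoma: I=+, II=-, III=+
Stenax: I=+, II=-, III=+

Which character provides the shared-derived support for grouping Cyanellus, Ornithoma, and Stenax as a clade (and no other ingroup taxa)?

Character polarity is set by the outgroup: the derived state is whichever differs from the outgroup's state, so for II the derived state is '-', and for the remaining characters it is '+'.
Only Ornithoma and Stenax show the derived state '+' for I, supporting them as a clade.
Only Cyanellus, Ornithoma, and Stenax show the derived state '-' for II, supporting them as a clade.
III (derived state '+') is shared by all ingroup taxa — unites the whole ingroup.
Most parsimonious ingroup topology: (Cyanax,(Cyanellus,(Ornithoma,Stenax))).
The clade {Cyanellus, Ornithoma, Stenax} is supported by II: its derived state '-' occurs in exactly those taxa and in no other taxon (including the outgroup).

II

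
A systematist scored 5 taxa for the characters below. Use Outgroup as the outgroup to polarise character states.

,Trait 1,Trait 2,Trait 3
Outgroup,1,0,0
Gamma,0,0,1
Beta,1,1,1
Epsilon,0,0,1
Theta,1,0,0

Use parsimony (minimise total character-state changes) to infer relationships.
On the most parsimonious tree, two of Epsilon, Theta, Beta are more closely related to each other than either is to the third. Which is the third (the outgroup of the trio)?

Character polarity is set by the outgroup: the derived state is whichever differs from the outgroup's state, so for Trait 1 the derived state is '0', and for the remaining characters it is '1'.
Only Epsilon and Gamma show the derived state '0' for Trait 1, supporting them as a clade.
Trait 2 (derived state '1') is unique to Beta (autapomorphy; uninformative for grouping).
Only Beta, Epsilon, and Gamma show the derived state '1' for Trait 3, supporting them as a clade.
Most parsimonious ingroup topology: (((Gamma,Epsilon),Beta),Theta).
Epsilon and Beta share a more recent common ancestor with each other than either does with Theta, so Theta is the least closely related of the three.

Theta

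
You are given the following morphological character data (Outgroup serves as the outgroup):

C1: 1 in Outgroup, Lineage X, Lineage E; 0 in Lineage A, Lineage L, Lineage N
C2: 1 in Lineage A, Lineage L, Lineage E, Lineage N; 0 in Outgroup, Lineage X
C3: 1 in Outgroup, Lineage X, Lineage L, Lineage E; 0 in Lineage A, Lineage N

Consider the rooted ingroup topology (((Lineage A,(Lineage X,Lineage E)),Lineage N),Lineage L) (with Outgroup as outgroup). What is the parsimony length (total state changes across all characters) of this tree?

6

Map each character onto (((Lineage A,(Lineage X,Lineage E)),Lineage N),Lineage L) (rooted by Outgroup) and count the minimum state changes it requires (Fitch parsimony):
C1: 2; C2: 2; C3: 2.
Total tree length = 6.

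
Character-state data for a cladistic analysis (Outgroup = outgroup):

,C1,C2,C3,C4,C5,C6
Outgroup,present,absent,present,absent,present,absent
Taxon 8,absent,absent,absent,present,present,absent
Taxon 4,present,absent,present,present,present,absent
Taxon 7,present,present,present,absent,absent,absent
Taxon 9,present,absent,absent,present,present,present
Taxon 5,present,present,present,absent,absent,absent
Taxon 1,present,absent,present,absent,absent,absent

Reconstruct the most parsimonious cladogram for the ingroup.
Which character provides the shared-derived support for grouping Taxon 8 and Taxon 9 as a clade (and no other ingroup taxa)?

Character polarity is set by the outgroup: the derived state is whichever differs from the outgroup's state, so for C1, C3, C5 the derived state is 'absent', and for the remaining characters it is 'present'.
C1: derived state 'absent' in Taxon 8 only — an autapomorphy, so it tells us nothing about relationships among taxa.
C2 (derived state 'present') is shared by Taxon 5 and Taxon 7 — a synapomorphy uniting that clade.
C3: derived state 'absent' in Taxon 8 and Taxon 9 only — synapomorphy for {Taxon 8, Taxon 9}.
Only Taxon 4, Taxon 8, and Taxon 9 show the derived state 'present' for C4, supporting them as a clade.
C5: derived state 'absent' in Taxon 1, Taxon 5, and Taxon 7 only — synapomorphy for {Taxon 1, Taxon 5, Taxon 7}.
C6: derived state 'present' in Taxon 9 only — an autapomorphy, so it tells us nothing about relationships among taxa.
Most parsimonious ingroup topology: (((Taxon 7,Taxon 5),Taxon 1),((Taxon 8,Taxon 9),Taxon 4)).
The clade {Taxon 8, Taxon 9} is supported by C3: its derived state 'absent' occurs in exactly those taxa and in no other taxon (including the outgroup).

C3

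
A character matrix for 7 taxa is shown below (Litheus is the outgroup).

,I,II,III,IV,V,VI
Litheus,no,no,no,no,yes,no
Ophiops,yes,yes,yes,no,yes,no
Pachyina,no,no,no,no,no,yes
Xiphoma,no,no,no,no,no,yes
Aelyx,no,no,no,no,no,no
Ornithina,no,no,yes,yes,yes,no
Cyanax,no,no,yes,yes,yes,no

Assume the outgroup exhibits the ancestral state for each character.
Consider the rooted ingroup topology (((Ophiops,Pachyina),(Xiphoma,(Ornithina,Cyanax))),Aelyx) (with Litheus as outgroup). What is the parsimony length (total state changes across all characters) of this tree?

Map each character onto (((Ophiops,Pachyina),(Xiphoma,(Ornithina,Cyanax))),Aelyx) (rooted by Litheus) and count the minimum state changes it requires (Fitch parsimony):
I: 1; II: 1; III: 2; IV: 1; V: 3; VI: 2.
Total tree length = 10.

10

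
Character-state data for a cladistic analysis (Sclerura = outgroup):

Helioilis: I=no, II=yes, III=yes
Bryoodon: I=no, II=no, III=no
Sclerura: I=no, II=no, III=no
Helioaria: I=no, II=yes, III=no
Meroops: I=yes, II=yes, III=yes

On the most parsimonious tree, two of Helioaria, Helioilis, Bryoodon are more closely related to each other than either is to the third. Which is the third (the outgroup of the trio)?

The outgroup has state 'no' for every character, so 'yes' is the derived state throughout.
I (derived state 'yes') is unique to Meroops (autapomorphy; uninformative for grouping).
II: derived state 'yes' in Helioaria, Helioilis, and Meroops only — synapomorphy for {Helioaria, Helioilis, Meroops}.
III (derived state 'yes') is shared by Helioilis and Meroops — a synapomorphy uniting that clade.
Most parsimonious ingroup topology: (((Helioilis,Meroops),Helioaria),Bryoodon).
Helioaria and Helioilis share a more recent common ancestor with each other than either does with Bryoodon, so Bryoodon is the least closely related of the three.

Bryoodon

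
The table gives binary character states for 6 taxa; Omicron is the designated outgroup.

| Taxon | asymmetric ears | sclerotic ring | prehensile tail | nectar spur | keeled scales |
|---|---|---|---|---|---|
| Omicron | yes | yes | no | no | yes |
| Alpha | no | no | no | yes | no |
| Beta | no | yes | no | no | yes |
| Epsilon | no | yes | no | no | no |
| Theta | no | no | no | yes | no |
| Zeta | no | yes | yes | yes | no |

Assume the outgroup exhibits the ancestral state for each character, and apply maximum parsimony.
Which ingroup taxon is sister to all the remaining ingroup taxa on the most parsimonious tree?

Character polarity is set by the outgroup: the derived state is whichever differs from the outgroup's state, so for asymmetric ears, sclerotic ring, keeled scales the derived state is 'no', and for the remaining characters it is 'yes'.
All ingroup taxa share the derived state 'no' for asymmetric ears; it defines the ingroup but does not resolve relationships within it.
Only Alpha and Theta show the derived state 'no' for sclerotic ring, supporting them as a clade.
prehensile tail: derived state 'yes' in Zeta only — an autapomorphy, so it tells us nothing about relationships among taxa.
nectar spur: derived state 'yes' in Alpha, Theta, and Zeta only — synapomorphy for {Alpha, Theta, Zeta}.
Only Alpha, Epsilon, Theta, and Zeta show the derived state 'no' for keeled scales, supporting them as a clade.
Most parsimonious ingroup topology: ((((Alpha,Theta),Zeta),Epsilon),Beta).
Beta is sister to the clade containing all other ingroup taxa, so it is the earliest-diverging (most basal) ingroup lineage.

Beta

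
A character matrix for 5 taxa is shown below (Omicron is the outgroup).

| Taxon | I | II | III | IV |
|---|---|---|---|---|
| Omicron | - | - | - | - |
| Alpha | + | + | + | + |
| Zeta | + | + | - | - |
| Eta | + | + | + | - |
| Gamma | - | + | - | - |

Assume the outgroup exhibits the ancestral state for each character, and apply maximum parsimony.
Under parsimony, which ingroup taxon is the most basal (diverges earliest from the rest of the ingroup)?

Gamma

The outgroup has state '-' for every character, so '+' is the derived state throughout.
I (derived state '+') is shared by Alpha, Eta, and Zeta — a synapomorphy uniting that clade.
All ingroup taxa share the derived state '+' for II; it defines the ingroup but does not resolve relationships within it.
III: derived state '+' in Alpha and Eta only — synapomorphy for {Alpha, Eta}.
IV: derived state '+' in Alpha only — an autapomorphy, so it tells us nothing about relationships among taxa.
Most parsimonious ingroup topology: (((Alpha,Eta),Zeta),Gamma).
Gamma is sister to the clade containing all other ingroup taxa, so it is the earliest-diverging (most basal) ingroup lineage.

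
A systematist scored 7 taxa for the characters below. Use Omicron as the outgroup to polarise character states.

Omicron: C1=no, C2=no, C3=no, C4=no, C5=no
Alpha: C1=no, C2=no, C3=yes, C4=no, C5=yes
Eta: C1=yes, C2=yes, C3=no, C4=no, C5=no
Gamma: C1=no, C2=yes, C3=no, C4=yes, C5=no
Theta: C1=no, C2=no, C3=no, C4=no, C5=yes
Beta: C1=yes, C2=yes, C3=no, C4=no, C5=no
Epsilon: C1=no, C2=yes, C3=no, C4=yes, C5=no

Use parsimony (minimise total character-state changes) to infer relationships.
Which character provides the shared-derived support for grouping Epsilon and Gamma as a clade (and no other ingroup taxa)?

C4

The outgroup has state 'no' for every character, so 'yes' is the derived state throughout.
C1: derived state 'yes' in Beta and Eta only — synapomorphy for {Beta, Eta}.
C2 (derived state 'yes') is shared by Beta, Epsilon, Eta, and Gamma — a synapomorphy uniting that clade.
C3: derived state 'yes' in Alpha only — an autapomorphy, so it tells us nothing about relationships among taxa.
Only Epsilon and Gamma show the derived state 'yes' for C4, supporting them as a clade.
Only Alpha and Theta show the derived state 'yes' for C5, supporting them as a clade.
Most parsimonious ingroup topology: ((Alpha,Theta),((Eta,Beta),(Gamma,Epsilon))).
The clade {Epsilon, Gamma} is supported by C4: its derived state 'yes' occurs in exactly those taxa and in no other taxon (including the outgroup).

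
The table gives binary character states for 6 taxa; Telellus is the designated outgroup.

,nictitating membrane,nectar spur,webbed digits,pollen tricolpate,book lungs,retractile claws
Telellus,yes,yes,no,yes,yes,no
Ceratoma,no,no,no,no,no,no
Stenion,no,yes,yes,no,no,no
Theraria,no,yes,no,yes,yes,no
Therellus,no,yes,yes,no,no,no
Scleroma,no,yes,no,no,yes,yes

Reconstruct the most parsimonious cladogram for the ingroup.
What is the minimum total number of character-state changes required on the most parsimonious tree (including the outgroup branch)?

6

Character polarity is set by the outgroup: the derived state is whichever differs from the outgroup's state, so for nictitating membrane, nectar spur, pollen tricolpate, book lungs the derived state is 'no', and for the remaining characters it is 'yes'.
nictitating membrane (derived state 'no') is shared by all ingroup taxa — unites the whole ingroup.
nectar spur: derived state 'no' in Ceratoma only — an autapomorphy, so it tells us nothing about relationships among taxa.
webbed digits (derived state 'yes') is shared by Stenion and Therellus — a synapomorphy uniting that clade.
pollen tricolpate: derived state 'no' in Ceratoma, Scleroma, Stenion, and Therellus only — synapomorphy for {Ceratoma, Scleroma, Stenion, Therellus}.
Only Ceratoma, Stenion, and Therellus show the derived state 'no' for book lungs, supporting them as a clade.
retractile claws (derived state 'yes') is unique to Scleroma (autapomorphy; uninformative for grouping).
Most parsimonious ingroup topology: (((Ceratoma,(Stenion,Therellus)),Scleroma),Theraria).
Changes per character on this tree: nictitating membrane: 1; nectar spur: 1; webbed digits: 1; pollen tricolpate: 1; book lungs: 1; retractile claws: 1.
Total = 6.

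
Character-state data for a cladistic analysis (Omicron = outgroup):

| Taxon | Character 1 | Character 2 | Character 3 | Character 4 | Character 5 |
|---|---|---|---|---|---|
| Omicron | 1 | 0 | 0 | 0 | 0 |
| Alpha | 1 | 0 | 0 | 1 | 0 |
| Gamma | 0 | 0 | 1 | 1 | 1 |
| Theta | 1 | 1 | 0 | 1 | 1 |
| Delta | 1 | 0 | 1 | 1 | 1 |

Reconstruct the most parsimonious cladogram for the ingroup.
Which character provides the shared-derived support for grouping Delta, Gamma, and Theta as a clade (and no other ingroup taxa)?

Character polarity is set by the outgroup: the derived state is whichever differs from the outgroup's state, so for Character 1 the derived state is '0', and for the remaining characters it is '1'.
Character 1: derived state '0' in Gamma only — an autapomorphy, so it tells us nothing about relationships among taxa.
Character 2 (derived state '1') is unique to Theta (autapomorphy; uninformative for grouping).
Character 3: derived state '1' in Delta and Gamma only — synapomorphy for {Delta, Gamma}.
All ingroup taxa share the derived state '1' for Character 4; it defines the ingroup but does not resolve relationships within it.
Character 5: derived state '1' in Delta, Gamma, and Theta only — synapomorphy for {Delta, Gamma, Theta}.
Most parsimonious ingroup topology: (Alpha,((Gamma,Delta),Theta)).
The clade {Delta, Gamma, Theta} is supported by Character 5: its derived state '1' occurs in exactly those taxa and in no other taxon (including the outgroup).

Character 5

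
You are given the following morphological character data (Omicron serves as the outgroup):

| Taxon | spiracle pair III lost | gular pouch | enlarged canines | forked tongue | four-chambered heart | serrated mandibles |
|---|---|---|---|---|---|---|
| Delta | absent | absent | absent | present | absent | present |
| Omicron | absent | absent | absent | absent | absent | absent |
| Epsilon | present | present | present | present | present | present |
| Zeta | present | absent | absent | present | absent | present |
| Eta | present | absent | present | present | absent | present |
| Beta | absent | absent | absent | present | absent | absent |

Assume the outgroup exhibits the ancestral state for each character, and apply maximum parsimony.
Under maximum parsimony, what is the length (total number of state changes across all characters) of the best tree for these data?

6

The outgroup has state 'absent' for every character, so 'present' is the derived state throughout.
spiracle pair III lost (derived state 'present') is shared by Epsilon, Eta, and Zeta — a synapomorphy uniting that clade.
gular pouch: derived state 'present' in Epsilon only — an autapomorphy, so it tells us nothing about relationships among taxa.
Only Epsilon and Eta show the derived state 'present' for enlarged canines, supporting them as a clade.
forked tongue (derived state 'present') is shared by all ingroup taxa — unites the whole ingroup.
four-chambered heart: derived state 'present' in Epsilon only — an autapomorphy, so it tells us nothing about relationships among taxa.
serrated mandibles (derived state 'present') is shared by Delta, Epsilon, Eta, and Zeta — a synapomorphy uniting that clade.
Most parsimonious ingroup topology: (Beta,((Zeta,(Eta,Epsilon)),Delta)).
Changes per character on this tree: spiracle pair III lost: 1; gular pouch: 1; enlarged canines: 1; forked tongue: 1; four-chambered heart: 1; serrated mandibles: 1.
Total = 6.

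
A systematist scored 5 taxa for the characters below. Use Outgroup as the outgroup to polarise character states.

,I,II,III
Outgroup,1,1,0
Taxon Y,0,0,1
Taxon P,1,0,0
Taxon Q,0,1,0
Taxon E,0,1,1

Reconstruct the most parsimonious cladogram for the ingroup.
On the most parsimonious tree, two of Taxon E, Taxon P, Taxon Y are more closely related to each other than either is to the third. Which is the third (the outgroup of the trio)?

Taxon P

Character polarity is set by the outgroup: the derived state is whichever differs from the outgroup's state, so for I, II the derived state is '0', and for the remaining characters it is '1'.
I: derived state '0' in Taxon E, Taxon Q, and Taxon Y only — synapomorphy for {Taxon E, Taxon Q, Taxon Y}.
II groups Taxon P and Taxon Y, which is incompatible with the clades supported by the remaining characters; treating it as convergent (homoplasy) costs fewer steps than any alternative tree.
Only Taxon E and Taxon Y show the derived state '1' for III, supporting them as a clade.
Most parsimonious ingroup topology: (((Taxon Y,Taxon E),Taxon Q),Taxon P).
Taxon Y and Taxon E share a more recent common ancestor with each other than either does with Taxon P, so Taxon P is the least closely related of the three.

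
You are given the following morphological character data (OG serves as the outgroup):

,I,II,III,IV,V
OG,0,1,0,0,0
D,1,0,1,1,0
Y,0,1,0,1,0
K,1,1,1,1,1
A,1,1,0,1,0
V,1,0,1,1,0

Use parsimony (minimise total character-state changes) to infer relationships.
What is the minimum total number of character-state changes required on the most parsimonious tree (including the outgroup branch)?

5

Character polarity is set by the outgroup: the derived state is whichever differs from the outgroup's state, so for II the derived state is '0', and for the remaining characters it is '1'.
I (derived state '1') is shared by A, D, K, and V — a synapomorphy uniting that clade.
Only D and V show the derived state '0' for II, supporting them as a clade.
III (derived state '1') is shared by D, K, and V — a synapomorphy uniting that clade.
IV (derived state '1') is shared by all ingroup taxa — unites the whole ingroup.
V (derived state '1') is unique to K (autapomorphy; uninformative for grouping).
Most parsimonious ingroup topology: ((((D,V),K),A),Y).
Changes per character on this tree: I: 1; II: 1; III: 1; IV: 1; V: 1.
Total = 5.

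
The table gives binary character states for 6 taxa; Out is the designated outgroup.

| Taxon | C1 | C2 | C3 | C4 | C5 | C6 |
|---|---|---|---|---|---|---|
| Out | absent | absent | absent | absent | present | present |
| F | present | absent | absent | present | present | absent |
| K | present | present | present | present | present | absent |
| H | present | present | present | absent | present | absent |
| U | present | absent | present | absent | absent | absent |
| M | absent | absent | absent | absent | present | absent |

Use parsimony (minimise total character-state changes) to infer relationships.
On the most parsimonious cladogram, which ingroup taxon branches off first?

Character polarity is set by the outgroup: the derived state is whichever differs from the outgroup's state, so for C5, C6 the derived state is 'absent', and for the remaining characters it is 'present'.
C1 (derived state 'present') is shared by F, H, K, and U — a synapomorphy uniting that clade.
C2 (derived state 'present') is shared by H and K — a synapomorphy uniting that clade.
C3: derived state 'present' in H, K, and U only — synapomorphy for {H, K, U}.
C4 (state 'present') occurs in F and K but conflicts with the nesting implied by the other characters — most parsimoniously interpreted as homoplasy.
C5 (derived state 'absent') is unique to U (autapomorphy; uninformative for grouping).
All ingroup taxa share the derived state 'absent' for C6; it defines the ingroup but does not resolve relationships within it.
Most parsimonious ingroup topology: ((F,((K,H),U)),M).
M is sister to the clade containing all other ingroup taxa, so it is the earliest-diverging (most basal) ingroup lineage.

M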